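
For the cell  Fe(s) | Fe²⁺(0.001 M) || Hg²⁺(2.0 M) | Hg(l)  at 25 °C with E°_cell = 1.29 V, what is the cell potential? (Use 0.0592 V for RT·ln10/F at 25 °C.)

Balancing electrons gives n = 2; the reaction quotient is Q = [Fe²⁺]/[Hg²⁺] = 5 × 10^-4.
At 25 °C, E = E° − (0.0592/n) log Q = 1.29 − (0.0592/2)(-3.301) = 1.290 + 0.098 = 1.388 V.

1.39 V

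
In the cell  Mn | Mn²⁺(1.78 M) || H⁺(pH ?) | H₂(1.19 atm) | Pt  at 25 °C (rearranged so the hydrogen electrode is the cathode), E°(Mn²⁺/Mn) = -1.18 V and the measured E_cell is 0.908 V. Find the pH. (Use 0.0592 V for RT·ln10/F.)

pH = 4.43

E°_cell = 1.18 V and n = 2.
log Q = n(E° − E)/0.0592 = 2×(1.18 − 0.908)/0.0592 = 9.189.
With Q = [Mn²⁺]·P(H₂) / [H⁺]^2, solving for [H⁺] gives log[H⁺] = -4.432, so pH = 4.43.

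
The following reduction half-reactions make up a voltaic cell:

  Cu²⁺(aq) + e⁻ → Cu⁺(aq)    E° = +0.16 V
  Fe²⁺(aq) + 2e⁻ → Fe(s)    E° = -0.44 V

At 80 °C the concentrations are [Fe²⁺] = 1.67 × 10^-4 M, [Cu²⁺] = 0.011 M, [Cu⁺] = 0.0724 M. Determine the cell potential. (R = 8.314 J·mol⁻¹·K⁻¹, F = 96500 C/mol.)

The Cu²⁺/Cu⁺ couple has the higher reduction potential and acts as the cathode, so E°_cell = +0.16 − (-0.44) = 0.60 V.
Balancing electrons gives n = 2; the reaction quotient is Q = [Fe²⁺]·[Cu⁺]^2/[Cu²⁺]^2 = 0.00723.
E = E° − (RT/nF) ln Q = 0.60 − (8.314×353)/(2×96500) × (-4.929) = 0.600 + 0.075 = 0.675 V.

0.675 V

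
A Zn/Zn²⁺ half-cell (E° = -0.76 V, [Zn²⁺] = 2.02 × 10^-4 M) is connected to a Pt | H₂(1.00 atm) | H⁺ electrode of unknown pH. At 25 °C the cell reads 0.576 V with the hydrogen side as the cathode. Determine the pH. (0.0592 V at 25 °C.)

E°_cell = 0.76 V and n = 2.
log Q = n(E° − E)/0.0592 = 2×(0.76 − 0.576)/0.0592 = 6.216.
With Q = [Zn²⁺]·P(H₂) / [H⁺]^2, solving for [H⁺] gives log[H⁺] = -4.955, so pH = 4.96.

pH = 4.96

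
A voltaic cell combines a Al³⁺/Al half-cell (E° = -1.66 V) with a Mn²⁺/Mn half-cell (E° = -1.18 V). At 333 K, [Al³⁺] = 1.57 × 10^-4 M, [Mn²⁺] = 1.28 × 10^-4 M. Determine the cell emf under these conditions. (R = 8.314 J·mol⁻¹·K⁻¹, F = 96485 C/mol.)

0.435 V

The Mn²⁺/Mn couple has the higher reduction potential and acts as the cathode, so E°_cell = -1.18 − (-1.66) = 0.48 V.
Balancing electrons gives n = 6; the reaction quotient is Q = [Al³⁺]^2/[Mn²⁺]^3 = 1.18 × 10^4.
E = E° − (RT/nF) ln Q = 0.48 − (8.314×333)/(6×96485) × (9.372) = 0.480 − 0.045 = 0.435 V.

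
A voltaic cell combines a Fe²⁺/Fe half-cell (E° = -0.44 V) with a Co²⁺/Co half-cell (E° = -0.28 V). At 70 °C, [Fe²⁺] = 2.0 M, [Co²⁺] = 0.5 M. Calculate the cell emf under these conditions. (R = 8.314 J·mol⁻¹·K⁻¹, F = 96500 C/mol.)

The Co²⁺/Co couple has the higher reduction potential and acts as the cathode, so E°_cell = -0.28 − (-0.44) = 0.16 V.
Balancing electrons gives n = 2; the reaction quotient is Q = [Fe²⁺]/[Co²⁺] = 4.00.
E = E° − (RT/nF) ln Q = 0.16 − (8.314×343)/(2×96500) × (1.386) = 0.160 − 0.020 = 0.140 V.

0.140 V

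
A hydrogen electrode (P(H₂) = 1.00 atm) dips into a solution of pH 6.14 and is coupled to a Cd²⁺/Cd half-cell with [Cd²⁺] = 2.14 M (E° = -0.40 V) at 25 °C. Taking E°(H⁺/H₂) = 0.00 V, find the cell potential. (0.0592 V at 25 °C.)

The hydrogen couple is the cathode, so E°_cell = 0.40 V; n = 2.
[H⁺] = 10^(−6.14) = 7.2 × 10^-7 M, and Q = [Cd²⁺]·P(H₂) / [H⁺]^2 = 4.08 × 10^12.
E = E° − (0.0592/2) log Q = 0.40 − (0.0592/2)(12.610) = 0.027 V.

0.027 V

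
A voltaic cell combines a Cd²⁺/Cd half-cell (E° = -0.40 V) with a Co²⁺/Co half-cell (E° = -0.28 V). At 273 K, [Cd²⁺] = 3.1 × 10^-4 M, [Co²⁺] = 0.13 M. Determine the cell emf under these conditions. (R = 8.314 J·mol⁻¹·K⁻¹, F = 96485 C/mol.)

The Co²⁺/Co couple has the higher reduction potential and acts as the cathode, so E°_cell = -0.28 − (-0.40) = 0.12 V.
Balancing electrons gives n = 2; the reaction quotient is Q = [Cd²⁺]/[Co²⁺] = 0.00238.
E = E° − (RT/nF) ln Q = 0.12 − (8.314×273)/(2×96485) × (-6.039) = 0.120 + 0.071 = 0.191 V.

0.191 V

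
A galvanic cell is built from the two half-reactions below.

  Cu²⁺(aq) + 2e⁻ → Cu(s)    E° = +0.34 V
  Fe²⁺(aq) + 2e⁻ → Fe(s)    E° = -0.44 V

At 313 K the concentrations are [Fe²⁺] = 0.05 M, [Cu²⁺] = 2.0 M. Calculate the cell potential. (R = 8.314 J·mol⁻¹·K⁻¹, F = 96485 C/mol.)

The Cu²⁺/Cu couple has the higher reduction potential and acts as the cathode, so E°_cell = +0.34 − (-0.44) = 0.78 V.
Balancing electrons gives n = 2; the reaction quotient is Q = [Fe²⁺]/[Cu²⁺] = 0.0250.
E = E° − (RT/nF) ln Q = 0.78 − (8.314×313)/(2×96485) × (-3.689) = 0.780 + 0.050 = 0.830 V.

0.830 V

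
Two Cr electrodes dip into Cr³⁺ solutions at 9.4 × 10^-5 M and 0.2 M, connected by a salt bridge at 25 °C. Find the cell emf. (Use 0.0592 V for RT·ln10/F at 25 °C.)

0.066 V

Both half-cells are Cr³⁺/Cr, so E°_cell = 0. The concentrated side is the cathode; the cell reaction moves Cr³⁺ from high to low concentration with n = 3.
Q = [Cr³⁺]_dilute/[Cr³⁺]_conc = 9.4 × 10^-5/0.2 = 4.7 × 10^-4.
E = 0 − (0.0592/3) log Q = −(0.0592/3)(-3.328) = 0.0657 V.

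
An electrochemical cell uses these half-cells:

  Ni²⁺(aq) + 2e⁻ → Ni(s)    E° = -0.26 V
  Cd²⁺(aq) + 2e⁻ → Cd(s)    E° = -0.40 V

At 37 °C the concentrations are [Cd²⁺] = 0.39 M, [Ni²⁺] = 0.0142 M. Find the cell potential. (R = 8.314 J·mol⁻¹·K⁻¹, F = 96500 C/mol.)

0.096 V

The Ni²⁺/Ni couple has the higher reduction potential and acts as the cathode, so E°_cell = -0.26 − (-0.40) = 0.14 V.
Balancing electrons gives n = 2; the reaction quotient is Q = [Cd²⁺]/[Ni²⁺] = 27.5.
E = E° − (RT/nF) ln Q = 0.14 − (8.314×310)/(2×96500) × (3.313) = 0.140 − 0.044 = 0.096 V.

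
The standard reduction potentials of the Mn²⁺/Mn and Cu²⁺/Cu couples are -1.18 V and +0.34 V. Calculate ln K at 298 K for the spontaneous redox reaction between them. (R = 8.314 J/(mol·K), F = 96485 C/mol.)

ln K = 118.4

E°_cell = +0.34 − (-1.18) = 1.52 V, with n = 2 electrons transferred.
At equilibrium E = 0, so the Nernst equation gives ln K = nFE°/RT = (2)(96485)(1.52)/((8.314)(298)) = 118.39.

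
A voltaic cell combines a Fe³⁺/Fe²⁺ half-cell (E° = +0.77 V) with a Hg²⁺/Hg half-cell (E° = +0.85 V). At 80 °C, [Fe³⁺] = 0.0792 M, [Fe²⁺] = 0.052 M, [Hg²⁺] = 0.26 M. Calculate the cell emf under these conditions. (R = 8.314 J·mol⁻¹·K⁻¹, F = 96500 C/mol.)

The Hg²⁺/Hg couple has the higher reduction potential and acts as the cathode, so E°_cell = +0.85 − (+0.77) = 0.08 V.
Balancing electrons gives n = 2; the reaction quotient is Q = [Fe³⁺]^2/([Fe²⁺]^2·[Hg²⁺]) = 8.92.
E = E° − (RT/nF) ln Q = 0.08 − (8.314×353)/(2×96500) × (2.189) = 0.080 − 0.033 = 0.047 V.

0.047 V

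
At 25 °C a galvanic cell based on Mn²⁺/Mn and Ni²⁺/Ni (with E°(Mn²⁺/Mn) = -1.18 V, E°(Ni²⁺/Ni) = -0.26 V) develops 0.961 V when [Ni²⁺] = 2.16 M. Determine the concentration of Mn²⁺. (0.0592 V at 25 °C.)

0.089 M

From the Nernst equation, log Q = n(E° − E)/0.0592 = 2(0.92 − 0.961)/0.0592 = -1.385, so Q = 0.0412.
With Q = [Mn²⁺]/[Ni²⁺] and the known concentrations, [Mn²⁺] in the numerator gives [Mn²⁺] = 0.089 M.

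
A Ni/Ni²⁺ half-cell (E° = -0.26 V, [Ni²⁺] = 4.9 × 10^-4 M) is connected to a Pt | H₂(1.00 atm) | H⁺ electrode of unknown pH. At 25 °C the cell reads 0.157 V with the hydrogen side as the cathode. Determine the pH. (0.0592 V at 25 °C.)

E°_cell = 0.26 V and n = 2.
log Q = n(E° − E)/0.0592 = 2×(0.26 − 0.157)/0.0592 = 3.480.
With Q = [Ni²⁺]·P(H₂) / [H⁺]^2, solving for [H⁺] gives log[H⁺] = -3.395, so pH = 3.39.

pH = 3.39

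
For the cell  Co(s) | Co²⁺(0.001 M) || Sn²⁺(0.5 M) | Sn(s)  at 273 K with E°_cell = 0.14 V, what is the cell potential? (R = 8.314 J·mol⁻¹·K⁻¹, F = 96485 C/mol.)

0.213 V

Balancing electrons gives n = 2; the reaction quotient is Q = [Co²⁺]/[Sn²⁺] = 0.00200.
E = E° − (RT/nF) ln Q = 0.14 − (8.314×273)/(2×96485) × (-6.215) = 0.140 + 0.073 = 0.213 V.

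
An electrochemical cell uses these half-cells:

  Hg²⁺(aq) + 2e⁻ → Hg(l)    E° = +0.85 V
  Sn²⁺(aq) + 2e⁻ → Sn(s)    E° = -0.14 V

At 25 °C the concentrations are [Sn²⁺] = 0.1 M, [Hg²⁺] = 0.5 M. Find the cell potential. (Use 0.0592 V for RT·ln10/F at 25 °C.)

The Hg²⁺/Hg couple has the higher reduction potential and acts as the cathode, so E°_cell = +0.85 − (-0.14) = 0.99 V.
Balancing electrons gives n = 2; the reaction quotient is Q = [Sn²⁺]/[Hg²⁺] = 0.200.
At 25 °C, E = E° − (0.0592/n) log Q = 0.99 − (0.0592/2)(-0.699) = 0.990 + 0.021 = 1.011 V.

1.01 V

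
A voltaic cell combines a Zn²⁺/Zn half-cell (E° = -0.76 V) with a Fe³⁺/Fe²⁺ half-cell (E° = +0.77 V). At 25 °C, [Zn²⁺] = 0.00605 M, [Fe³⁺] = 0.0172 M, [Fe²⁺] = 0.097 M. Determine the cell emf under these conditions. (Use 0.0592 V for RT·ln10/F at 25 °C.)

1.55 V

The Fe³⁺/Fe²⁺ couple has the higher reduction potential and acts as the cathode, so E°_cell = +0.77 − (-0.76) = 1.53 V.
Balancing electrons gives n = 2; the reaction quotient is Q = [Zn²⁺]·[Fe²⁺]^2/[Fe³⁺]^2 = 0.192.
At 25 °C, E = E° − (0.0592/n) log Q = 1.53 − (0.0592/2)(-0.716) = 1.530 + 0.021 = 1.551 V.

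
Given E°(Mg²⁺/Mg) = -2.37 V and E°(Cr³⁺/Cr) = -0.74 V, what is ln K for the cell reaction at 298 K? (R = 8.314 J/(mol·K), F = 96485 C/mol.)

E°_cell = -0.74 − (-2.37) = 1.63 V, with n = 6 electrons transferred.
At equilibrium E = 0, so the Nernst equation gives ln K = nFE°/RT = (6)(96485)(1.63)/((8.314)(298)) = 380.87.

ln K = 380.9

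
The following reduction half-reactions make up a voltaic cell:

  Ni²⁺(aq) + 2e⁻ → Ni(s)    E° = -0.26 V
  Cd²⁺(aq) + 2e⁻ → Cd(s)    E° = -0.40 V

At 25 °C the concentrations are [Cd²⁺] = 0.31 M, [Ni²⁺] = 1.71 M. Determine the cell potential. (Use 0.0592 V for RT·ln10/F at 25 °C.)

The Ni²⁺/Ni couple has the higher reduction potential and acts as the cathode, so E°_cell = -0.26 − (-0.40) = 0.14 V.
Balancing electrons gives n = 2; the reaction quotient is Q = [Cd²⁺]/[Ni²⁺] = 0.181.
At 25 °C, E = E° − (0.0592/n) log Q = 0.14 − (0.0592/2)(-0.742) = 0.140 + 0.022 = 0.162 V.

0.162 V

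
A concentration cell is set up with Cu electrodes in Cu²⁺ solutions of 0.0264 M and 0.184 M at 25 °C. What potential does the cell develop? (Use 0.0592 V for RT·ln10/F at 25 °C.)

0.025 V

Both half-cells are Cu²⁺/Cu, so E°_cell = 0. The concentrated side is the cathode; the cell reaction moves Cu²⁺ from high to low concentration with n = 2.
Q = [Cu²⁺]_dilute/[Cu²⁺]_conc = 0.0264/0.184 = 0.143.
E = 0 − (0.0592/2) log Q = −(0.0592/2)(-0.843) = 0.0250 V.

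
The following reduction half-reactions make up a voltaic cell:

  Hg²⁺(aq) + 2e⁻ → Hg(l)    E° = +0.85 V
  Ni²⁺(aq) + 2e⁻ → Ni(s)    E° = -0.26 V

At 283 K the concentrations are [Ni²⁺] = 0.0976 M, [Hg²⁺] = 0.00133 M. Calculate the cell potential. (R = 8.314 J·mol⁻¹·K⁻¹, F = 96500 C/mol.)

1.06 V

The Hg²⁺/Hg couple has the higher reduction potential and acts as the cathode, so E°_cell = +0.85 − (-0.26) = 1.11 V.
Balancing electrons gives n = 2; the reaction quotient is Q = [Ni²⁺]/[Hg²⁺] = 73.4.
E = E° − (RT/nF) ln Q = 1.11 − (8.314×283)/(2×96500) × (4.296) = 1.110 − 0.052 = 1.058 V.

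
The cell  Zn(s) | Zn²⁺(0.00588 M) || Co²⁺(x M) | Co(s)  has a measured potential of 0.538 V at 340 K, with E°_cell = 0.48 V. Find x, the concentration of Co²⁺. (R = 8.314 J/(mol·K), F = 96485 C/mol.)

0.31 M

From the Nernst equation, ln Q = nF(E° − E)/RT = 2×96485×(0.48 − 0.538)/(8.314×340) = -3.959, so Q = 0.0191.
With Q = [Zn²⁺]/[Co²⁺] and the known concentrations, [Co²⁺] in the denominator gives [Co²⁺] = 0.31 M.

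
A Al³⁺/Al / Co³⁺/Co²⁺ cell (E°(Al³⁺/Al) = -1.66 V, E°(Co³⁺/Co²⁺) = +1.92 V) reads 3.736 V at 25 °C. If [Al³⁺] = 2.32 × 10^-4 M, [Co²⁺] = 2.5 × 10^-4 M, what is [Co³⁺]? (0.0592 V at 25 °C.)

0.0066 M

From the Nernst equation, log Q = n(E° − E)/0.0592 = 3(3.58 − 3.736)/0.0592 = -7.905, so Q = 1.24 × 10^-8.
With Q = [Al³⁺]·[Co²⁺]^3/[Co³⁺]^3 and the known concentrations, [Co³⁺]^3 in the denominator gives [Co³⁺] = 0.0066 M.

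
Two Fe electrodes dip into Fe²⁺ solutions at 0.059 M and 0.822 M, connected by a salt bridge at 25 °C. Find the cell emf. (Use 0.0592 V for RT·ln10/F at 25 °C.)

0.034 V

Both half-cells are Fe²⁺/Fe, so E°_cell = 0. The concentrated side is the cathode; the cell reaction moves Fe²⁺ from high to low concentration with n = 2.
Q = [Fe²⁺]_dilute/[Fe²⁺]_conc = 0.059/0.822 = 0.0718.
E = 0 − (0.0592/2) log Q = −(0.0592/2)(-1.144) = 0.0339 V.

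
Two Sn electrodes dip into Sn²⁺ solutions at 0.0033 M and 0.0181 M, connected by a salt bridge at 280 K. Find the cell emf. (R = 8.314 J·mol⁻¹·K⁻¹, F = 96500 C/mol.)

Both half-cells are Sn²⁺/Sn, so E°_cell = 0. The concentrated side is the cathode; the cell reaction moves Sn²⁺ from high to low concentration with n = 2.
Q = [Sn²⁺]_dilute/[Sn²⁺]_conc = 0.0033/0.0181 = 0.182.
E = 0 − (RT/nF) ln Q = −((8.314×280)/(2×96500))(-1.702) = 0.0205 V.

0.021 V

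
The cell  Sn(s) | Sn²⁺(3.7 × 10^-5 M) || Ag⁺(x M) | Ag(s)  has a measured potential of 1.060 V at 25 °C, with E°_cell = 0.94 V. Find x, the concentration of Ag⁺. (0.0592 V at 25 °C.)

0.65 M

From the Nernst equation, log Q = n(E° − E)/0.0592 = 2(0.94 − 1.060)/0.0592 = -4.054, so Q = 8.83 × 10^-5.
With Q = [Sn²⁺]/[Ag⁺]^2 and the known concentrations, [Ag⁺]^2 in the denominator gives [Ag⁺] = 0.65 M.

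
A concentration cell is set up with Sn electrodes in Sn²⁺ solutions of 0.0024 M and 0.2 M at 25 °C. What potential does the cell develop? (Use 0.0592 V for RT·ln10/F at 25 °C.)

Both half-cells are Sn²⁺/Sn, so E°_cell = 0. The concentrated side is the cathode; the cell reaction moves Sn²⁺ from high to low concentration with n = 2.
Q = [Sn²⁺]_dilute/[Sn²⁺]_conc = 0.0024/0.2 = 0.0120.
E = 0 − (0.0592/2) log Q = −(0.0592/2)(-1.921) = 0.0569 V.

0.057 V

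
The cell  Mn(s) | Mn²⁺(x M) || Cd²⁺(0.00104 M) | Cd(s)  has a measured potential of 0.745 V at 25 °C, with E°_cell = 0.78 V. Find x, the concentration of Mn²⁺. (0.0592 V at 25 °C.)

0.016 M

From the Nernst equation, log Q = n(E° − E)/0.0592 = 2(0.78 − 0.745)/0.0592 = 1.182, so Q = 15.2.
With Q = [Mn²⁺]/[Cd²⁺] and the known concentrations, [Mn²⁺] in the numerator gives [Mn²⁺] = 0.016 M.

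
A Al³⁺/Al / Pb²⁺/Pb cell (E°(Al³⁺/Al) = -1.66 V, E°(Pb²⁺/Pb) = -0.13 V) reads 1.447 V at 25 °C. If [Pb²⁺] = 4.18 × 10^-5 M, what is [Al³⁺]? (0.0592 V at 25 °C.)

0.0043 M

From the Nernst equation, log Q = n(E° − E)/0.0592 = 6(1.53 − 1.447)/0.0592 = 8.412, so Q = 2.58 × 10^8.
With Q = [Al³⁺]^2/[Pb²⁺]^3 and the known concentrations, [Al³⁺]^2 in the numerator gives [Al³⁺] = 0.0043 M.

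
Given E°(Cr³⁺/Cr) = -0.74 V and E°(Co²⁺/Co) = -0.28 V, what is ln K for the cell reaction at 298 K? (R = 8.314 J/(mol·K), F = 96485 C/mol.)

ln K = 107.5

E°_cell = -0.28 − (-0.74) = 0.46 V, with n = 6 electrons transferred.
At equilibrium E = 0, so the Nernst equation gives ln K = nFE°/RT = (6)(96485)(0.46)/((8.314)(298)) = 107.48.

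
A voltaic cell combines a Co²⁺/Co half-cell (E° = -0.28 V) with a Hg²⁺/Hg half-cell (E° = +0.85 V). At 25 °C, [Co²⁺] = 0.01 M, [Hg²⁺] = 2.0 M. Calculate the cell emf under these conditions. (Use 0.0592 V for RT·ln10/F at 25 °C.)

1.20 V

The Hg²⁺/Hg couple has the higher reduction potential and acts as the cathode, so E°_cell = +0.85 − (-0.28) = 1.13 V.
Balancing electrons gives n = 2; the reaction quotient is Q = [Co²⁺]/[Hg²⁺] = 0.00500.
At 25 °C, E = E° − (0.0592/n) log Q = 1.13 − (0.0592/2)(-2.301) = 1.130 + 0.068 = 1.198 V.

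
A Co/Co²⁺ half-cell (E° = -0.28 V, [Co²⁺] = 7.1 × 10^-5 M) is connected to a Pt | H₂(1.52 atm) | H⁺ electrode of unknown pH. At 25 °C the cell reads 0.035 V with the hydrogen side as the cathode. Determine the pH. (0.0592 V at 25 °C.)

pH = 6.12

E°_cell = 0.28 V and n = 2.
log Q = n(E° − E)/0.0592 = 2×(0.28 − 0.035)/0.0592 = 8.277.
With Q = [Co²⁺]·P(H₂) / [H⁺]^2, solving for [H⁺] gives log[H⁺] = -6.122, so pH = 6.12.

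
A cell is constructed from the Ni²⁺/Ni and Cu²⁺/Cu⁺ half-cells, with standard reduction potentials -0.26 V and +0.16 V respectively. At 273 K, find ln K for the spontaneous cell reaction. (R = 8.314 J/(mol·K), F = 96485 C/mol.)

E°_cell = +0.16 − (-0.26) = 0.42 V, with n = 2 electrons transferred.
At equilibrium E = 0, so the Nernst equation gives ln K = nFE°/RT = (2)(96485)(0.42)/((8.314)(273)) = 35.71.

ln K = 35.7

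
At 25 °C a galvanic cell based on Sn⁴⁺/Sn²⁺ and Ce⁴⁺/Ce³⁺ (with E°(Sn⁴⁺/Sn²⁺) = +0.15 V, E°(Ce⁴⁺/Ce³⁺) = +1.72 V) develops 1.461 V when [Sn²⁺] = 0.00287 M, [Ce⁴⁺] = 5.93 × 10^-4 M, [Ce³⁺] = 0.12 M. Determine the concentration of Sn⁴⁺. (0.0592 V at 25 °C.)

From the Nernst equation, log Q = n(E° − E)/0.0592 = 2(1.57 − 1.461)/0.0592 = 3.682, so Q = 4810.
With Q = [Sn⁴⁺]·[Ce³⁺]^2/([Sn²⁺]·[Ce⁴⁺]^2) and the known concentrations, [Sn⁴⁺] in the numerator gives [Sn⁴⁺] = 3.4 × 10^-4 M.

3.4 × 10^-4 M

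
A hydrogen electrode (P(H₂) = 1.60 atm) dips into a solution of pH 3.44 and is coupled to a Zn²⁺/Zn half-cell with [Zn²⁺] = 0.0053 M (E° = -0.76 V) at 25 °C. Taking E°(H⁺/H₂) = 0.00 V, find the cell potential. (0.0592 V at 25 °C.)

The hydrogen couple is the cathode, so E°_cell = 0.76 V; n = 2.
[H⁺] = 10^(−3.44) = 3.6 × 10^-4 M, and Q = [Zn²⁺]·P(H₂) / [H⁺]^2 = 6.43 × 10^4.
E = E° − (0.0592/2) log Q = 0.76 − (0.0592/2)(4.808) = 0.618 V.

0.62 V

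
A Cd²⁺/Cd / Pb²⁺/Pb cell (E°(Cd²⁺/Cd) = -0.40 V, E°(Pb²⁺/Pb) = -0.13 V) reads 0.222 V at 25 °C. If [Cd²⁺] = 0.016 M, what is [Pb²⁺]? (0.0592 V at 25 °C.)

From the Nernst equation, log Q = n(E° − E)/0.0592 = 2(0.27 − 0.222)/0.0592 = 1.622, so Q = 41.8.
With Q = [Cd²⁺]/[Pb²⁺] and the known concentrations, [Pb²⁺] in the denominator gives [Pb²⁺] = 3.8 × 10^-4 M.

3.8 × 10^-4 M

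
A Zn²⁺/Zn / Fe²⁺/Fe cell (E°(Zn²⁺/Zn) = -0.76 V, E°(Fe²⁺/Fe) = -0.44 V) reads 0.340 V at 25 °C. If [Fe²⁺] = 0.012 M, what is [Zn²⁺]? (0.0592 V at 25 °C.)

From the Nernst equation, log Q = n(E° − E)/0.0592 = 2(0.32 − 0.340)/0.0592 = -0.676, so Q = 0.211.
With Q = [Zn²⁺]/[Fe²⁺] and the known concentrations, [Zn²⁺] in the numerator gives [Zn²⁺] = 0.0025 M.

0.0025 M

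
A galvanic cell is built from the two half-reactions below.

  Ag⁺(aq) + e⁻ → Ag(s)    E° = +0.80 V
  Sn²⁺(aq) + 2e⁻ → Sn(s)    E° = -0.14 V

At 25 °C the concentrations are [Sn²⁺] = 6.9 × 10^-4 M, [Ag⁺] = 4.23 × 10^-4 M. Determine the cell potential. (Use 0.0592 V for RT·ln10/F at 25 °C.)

The Ag⁺/Ag couple has the higher reduction potential and acts as the cathode, so E°_cell = +0.80 − (-0.14) = 0.94 V.
Balancing electrons gives n = 2; the reaction quotient is Q = [Sn²⁺]/[Ag⁺]^2 = 3860.
At 25 °C, E = E° − (0.0592/n) log Q = 0.94 − (0.0592/2)(3.586) = 0.940 − 0.106 = 0.834 V.

0.834 V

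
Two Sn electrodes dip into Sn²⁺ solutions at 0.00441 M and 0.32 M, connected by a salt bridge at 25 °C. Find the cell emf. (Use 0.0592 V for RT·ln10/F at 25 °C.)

0.055 V

Both half-cells are Sn²⁺/Sn, so E°_cell = 0. The concentrated side is the cathode; the cell reaction moves Sn²⁺ from high to low concentration with n = 2.
Q = [Sn²⁺]_dilute/[Sn²⁺]_conc = 0.00441/0.32 = 0.0138.
E = 0 − (0.0592/2) log Q = −(0.0592/2)(-1.861) = 0.0551 V.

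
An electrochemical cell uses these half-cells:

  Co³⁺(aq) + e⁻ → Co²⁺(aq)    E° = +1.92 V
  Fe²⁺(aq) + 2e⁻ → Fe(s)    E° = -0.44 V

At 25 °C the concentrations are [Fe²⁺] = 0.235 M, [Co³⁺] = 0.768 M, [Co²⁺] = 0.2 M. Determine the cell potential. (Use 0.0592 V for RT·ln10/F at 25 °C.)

2.41 V

The Co³⁺/Co²⁺ couple has the higher reduction potential and acts as the cathode, so E°_cell = +1.92 − (-0.44) = 2.36 V.
Balancing electrons gives n = 2; the reaction quotient is Q = [Fe²⁺]·[Co²⁺]^2/[Co³⁺]^2 = 0.0159.
At 25 °C, E = E° − (0.0592/n) log Q = 2.36 − (0.0592/2)(-1.798) = 2.360 + 0.053 = 2.413 V.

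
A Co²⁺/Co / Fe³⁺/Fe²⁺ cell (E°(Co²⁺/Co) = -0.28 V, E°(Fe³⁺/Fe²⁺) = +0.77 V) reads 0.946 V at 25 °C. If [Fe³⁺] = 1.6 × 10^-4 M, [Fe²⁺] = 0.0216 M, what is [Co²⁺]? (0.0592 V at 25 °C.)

From the Nernst equation, log Q = n(E° − E)/0.0592 = 2(1.05 − 0.946)/0.0592 = 3.514, so Q = 3260.
With Q = [Co²⁺]·[Fe²⁺]^2/[Fe³⁺]^2 and the known concentrations, [Co²⁺] in the numerator gives [Co²⁺] = 0.18 M.

0.18 M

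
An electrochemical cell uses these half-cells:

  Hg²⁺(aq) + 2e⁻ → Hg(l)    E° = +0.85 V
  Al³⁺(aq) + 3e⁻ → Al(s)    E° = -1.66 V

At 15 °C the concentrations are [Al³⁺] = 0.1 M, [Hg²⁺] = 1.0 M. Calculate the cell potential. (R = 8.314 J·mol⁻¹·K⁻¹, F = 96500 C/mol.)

2.53 V

The Hg²⁺/Hg couple has the higher reduction potential and acts as the cathode, so E°_cell = +0.85 − (-1.66) = 2.51 V.
Balancing electrons gives n = 6; the reaction quotient is Q = [Al³⁺]^2/[Hg²⁺]^3 = 0.0100.
E = E° − (RT/nF) ln Q = 2.51 − (8.314×288)/(6×96500) × (-4.605) = 2.510 + 0.019 = 2.529 V.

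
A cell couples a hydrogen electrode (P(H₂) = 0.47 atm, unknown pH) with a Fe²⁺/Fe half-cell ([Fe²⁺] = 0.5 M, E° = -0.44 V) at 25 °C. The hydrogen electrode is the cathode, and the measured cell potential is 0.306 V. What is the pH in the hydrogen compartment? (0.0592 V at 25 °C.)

pH = 2.58

E°_cell = 0.44 V and n = 2.
log Q = n(E° − E)/0.0592 = 2×(0.44 − 0.306)/0.0592 = 4.527.
With Q = [Fe²⁺]·P(H₂) / [H⁺]^2, solving for [H⁺] gives log[H⁺] = -2.578, so pH = 2.58.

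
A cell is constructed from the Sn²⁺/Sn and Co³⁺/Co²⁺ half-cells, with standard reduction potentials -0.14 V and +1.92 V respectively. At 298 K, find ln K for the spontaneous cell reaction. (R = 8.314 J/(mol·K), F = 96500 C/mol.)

E°_cell = +1.92 − (-0.14) = 2.06 V, with n = 2 electrons transferred.
At equilibrium E = 0, so the Nernst equation gives ln K = nFE°/RT = (2)(96500)(2.06)/((8.314)(298)) = 160.47.

ln K = 160.5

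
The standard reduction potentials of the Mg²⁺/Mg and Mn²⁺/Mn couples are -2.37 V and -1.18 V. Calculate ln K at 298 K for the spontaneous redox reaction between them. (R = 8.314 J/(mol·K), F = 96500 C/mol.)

E°_cell = -1.18 − (-2.37) = 1.19 V, with n = 2 electrons transferred.
At equilibrium E = 0, so the Nernst equation gives ln K = nFE°/RT = (2)(96500)(1.19)/((8.314)(298)) = 92.70.

ln K = 92.7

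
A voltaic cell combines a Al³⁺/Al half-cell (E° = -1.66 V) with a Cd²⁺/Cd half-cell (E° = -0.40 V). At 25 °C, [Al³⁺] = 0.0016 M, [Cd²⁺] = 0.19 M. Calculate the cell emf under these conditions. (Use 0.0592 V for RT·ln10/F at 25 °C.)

The Cd²⁺/Cd couple has the higher reduction potential and acts as the cathode, so E°_cell = -0.40 − (-1.66) = 1.26 V.
Balancing electrons gives n = 6; the reaction quotient is Q = [Al³⁺]^2/[Cd²⁺]^3 = 3.73 × 10^-4.
At 25 °C, E = E° − (0.0592/n) log Q = 1.26 − (0.0592/6)(-3.428) = 1.260 + 0.034 = 1.294 V.

1.29 V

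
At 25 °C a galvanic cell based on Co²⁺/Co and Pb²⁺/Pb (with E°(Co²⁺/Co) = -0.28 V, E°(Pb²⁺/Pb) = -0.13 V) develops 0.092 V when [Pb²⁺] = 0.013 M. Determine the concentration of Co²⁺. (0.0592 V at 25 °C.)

From the Nernst equation, log Q = n(E° − E)/0.0592 = 2(0.15 − 0.092)/0.0592 = 1.959, so Q = 91.1.
With Q = [Co²⁺]/[Pb²⁺] and the known concentrations, [Co²⁺] in the numerator gives [Co²⁺] = 1.2 M.

1.2 M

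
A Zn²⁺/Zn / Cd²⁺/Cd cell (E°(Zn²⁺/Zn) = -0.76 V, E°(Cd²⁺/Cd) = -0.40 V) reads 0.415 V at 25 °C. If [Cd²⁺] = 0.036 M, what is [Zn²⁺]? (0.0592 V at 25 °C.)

From the Nernst equation, log Q = n(E° − E)/0.0592 = 2(0.36 − 0.415)/0.0592 = -1.858, so Q = 0.0139.
With Q = [Zn²⁺]/[Cd²⁺] and the known concentrations, [Zn²⁺] in the numerator gives [Zn²⁺] = 5 × 10^-4 M.

5 × 10^-4 M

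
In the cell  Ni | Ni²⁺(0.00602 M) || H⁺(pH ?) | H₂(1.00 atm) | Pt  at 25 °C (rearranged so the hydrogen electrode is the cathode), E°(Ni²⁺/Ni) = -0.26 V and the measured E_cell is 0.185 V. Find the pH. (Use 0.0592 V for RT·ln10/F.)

pH = 2.38

E°_cell = 0.26 V and n = 2.
log Q = n(E° − E)/0.0592 = 2×(0.26 − 0.185)/0.0592 = 2.534.
With Q = [Ni²⁺]·P(H₂) / [H⁺]^2, solving for [H⁺] gives log[H⁺] = -2.377, so pH = 2.38.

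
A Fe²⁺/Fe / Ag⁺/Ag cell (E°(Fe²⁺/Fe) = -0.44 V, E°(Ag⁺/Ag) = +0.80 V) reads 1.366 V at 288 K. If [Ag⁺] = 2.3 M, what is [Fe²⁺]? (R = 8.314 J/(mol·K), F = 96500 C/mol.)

From the Nernst equation, ln Q = nF(E° − E)/RT = 2×96500×(1.24 − 1.366)/(8.314×288) = -10.156, so Q = 3.88 × 10^-5.
With Q = [Fe²⁺]/[Ag⁺]^2 and the known concentrations, [Fe²⁺] in the numerator gives [Fe²⁺] = 2.1 × 10^-4 M.

2.1 × 10^-4 M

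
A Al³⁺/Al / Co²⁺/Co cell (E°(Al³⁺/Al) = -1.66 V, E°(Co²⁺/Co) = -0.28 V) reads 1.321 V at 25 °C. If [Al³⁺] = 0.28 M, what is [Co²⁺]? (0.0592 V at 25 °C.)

0.0043 M

From the Nernst equation, log Q = n(E° − E)/0.0592 = 6(1.38 − 1.321)/0.0592 = 5.980, so Q = 9.54 × 10^5.
With Q = [Al³⁺]^2/[Co²⁺]^3 and the known concentrations, [Co²⁺]^3 in the denominator gives [Co²⁺] = 0.0043 M.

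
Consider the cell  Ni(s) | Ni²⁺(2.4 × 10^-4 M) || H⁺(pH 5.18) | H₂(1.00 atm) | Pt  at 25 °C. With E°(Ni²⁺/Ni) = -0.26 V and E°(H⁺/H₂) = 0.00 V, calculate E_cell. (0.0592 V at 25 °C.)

The hydrogen couple is the cathode, so E°_cell = 0.26 V; n = 2.
[H⁺] = 10^(−5.18) = 6.6 × 10^-6 M, and Q = [Ni²⁺]·P(H₂) / [H⁺]^2 = 5.5 × 10^6.
E = E° − (0.0592/2) log Q = 0.26 − (0.0592/2)(6.740) = 0.060 V.

0.060 V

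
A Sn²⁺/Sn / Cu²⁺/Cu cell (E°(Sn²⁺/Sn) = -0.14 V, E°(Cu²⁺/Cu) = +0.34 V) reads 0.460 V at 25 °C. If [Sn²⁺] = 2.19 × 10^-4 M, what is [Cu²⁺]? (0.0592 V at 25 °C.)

4.6 × 10^-5 M

From the Nernst equation, log Q = n(E° − E)/0.0592 = 2(0.48 − 0.460)/0.0592 = 0.676, so Q = 4.74.
With Q = [Sn²⁺]/[Cu²⁺] and the known concentrations, [Cu²⁺] in the denominator gives [Cu²⁺] = 4.6 × 10^-5 M.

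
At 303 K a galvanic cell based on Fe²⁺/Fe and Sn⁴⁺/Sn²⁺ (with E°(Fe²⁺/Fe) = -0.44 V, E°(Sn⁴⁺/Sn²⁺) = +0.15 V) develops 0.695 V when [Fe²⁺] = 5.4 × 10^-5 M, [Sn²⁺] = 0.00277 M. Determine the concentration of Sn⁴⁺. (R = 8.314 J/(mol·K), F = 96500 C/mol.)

From the Nernst equation, ln Q = nF(E° − E)/RT = 2×96500×(0.59 − 0.695)/(8.314×303) = -8.044, so Q = 3.21 × 10^-4.
With Q = [Fe²⁺]·[Sn²⁺]/[Sn⁴⁺] and the known concentrations, [Sn⁴⁺] in the denominator gives [Sn⁴⁺] = 4.7 × 10^-4 M.

4.7 × 10^-4 M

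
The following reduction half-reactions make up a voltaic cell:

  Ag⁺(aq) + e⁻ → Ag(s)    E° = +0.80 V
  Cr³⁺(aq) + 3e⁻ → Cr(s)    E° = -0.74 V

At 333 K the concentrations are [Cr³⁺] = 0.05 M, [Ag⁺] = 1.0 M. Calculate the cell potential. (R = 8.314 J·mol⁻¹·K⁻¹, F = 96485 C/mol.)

The Ag⁺/Ag couple has the higher reduction potential and acts as the cathode, so E°_cell = +0.80 − (-0.74) = 1.54 V.
Balancing electrons gives n = 3; the reaction quotient is Q = [Cr³⁺]/[Ag⁺]^3 = 0.0500.
E = E° − (RT/nF) ln Q = 1.54 − (8.314×333)/(3×96485) × (-2.996) = 1.540 + 0.029 = 1.569 V.

1.57 V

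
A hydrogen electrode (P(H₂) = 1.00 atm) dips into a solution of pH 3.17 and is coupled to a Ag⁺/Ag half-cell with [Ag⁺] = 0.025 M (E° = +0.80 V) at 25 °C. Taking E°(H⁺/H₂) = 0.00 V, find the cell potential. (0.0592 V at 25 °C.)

The Ag⁺/Ag couple is the cathode, so E°_cell = 0.80 V; n = 2.
[H⁺] = 10^(−3.17) = 6.8 × 10^-4 M, and Q = [H⁺]^2 / ([Ag⁺]^2·P(H₂)) = 7.31 × 10^-4.
E = E° − (0.0592/2) log Q = 0.80 − (0.0592/2)(-3.136) = 0.893 V.

0.89 V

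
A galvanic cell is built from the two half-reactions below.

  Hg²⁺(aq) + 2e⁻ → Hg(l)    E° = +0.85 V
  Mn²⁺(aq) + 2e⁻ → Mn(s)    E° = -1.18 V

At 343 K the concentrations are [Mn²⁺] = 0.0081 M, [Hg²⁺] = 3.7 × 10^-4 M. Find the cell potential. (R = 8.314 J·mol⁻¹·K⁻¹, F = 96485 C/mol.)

The Hg²⁺/Hg couple has the higher reduction potential and acts as the cathode, so E°_cell = +0.85 − (-1.18) = 2.03 V.
Balancing electrons gives n = 2; the reaction quotient is Q = [Mn²⁺]/[Hg²⁺] = 21.9.
E = E° − (RT/nF) ln Q = 2.03 − (8.314×343)/(2×96485) × (3.086) = 2.030 − 0.046 = 1.984 V.

1.98 V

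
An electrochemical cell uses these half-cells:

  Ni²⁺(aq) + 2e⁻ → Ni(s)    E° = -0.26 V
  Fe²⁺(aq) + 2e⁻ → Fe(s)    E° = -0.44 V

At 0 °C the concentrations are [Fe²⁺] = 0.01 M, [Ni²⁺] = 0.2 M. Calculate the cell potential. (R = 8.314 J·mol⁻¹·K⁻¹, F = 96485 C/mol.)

0.215 V

The Ni²⁺/Ni couple has the higher reduction potential and acts as the cathode, so E°_cell = -0.26 − (-0.44) = 0.18 V.
Balancing electrons gives n = 2; the reaction quotient is Q = [Fe²⁺]/[Ni²⁺] = 0.0500.
E = E° − (RT/nF) ln Q = 0.18 − (8.314×273)/(2×96485) × (-2.996) = 0.180 + 0.035 = 0.215 V.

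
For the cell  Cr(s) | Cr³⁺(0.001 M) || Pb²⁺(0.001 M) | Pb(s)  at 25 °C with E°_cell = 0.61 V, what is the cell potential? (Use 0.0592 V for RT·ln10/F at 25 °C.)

Balancing electrons gives n = 6; the reaction quotient is Q = [Cr³⁺]^2/[Pb²⁺]^3 = 1000.
At 25 °C, E = E° − (0.0592/n) log Q = 0.61 − (0.0592/6)(3.000) = 0.610 − 0.030 = 0.580 V.

0.580 V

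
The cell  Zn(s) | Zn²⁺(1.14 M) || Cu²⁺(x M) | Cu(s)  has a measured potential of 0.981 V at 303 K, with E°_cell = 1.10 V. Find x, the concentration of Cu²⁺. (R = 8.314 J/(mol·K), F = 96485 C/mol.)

From the Nernst equation, ln Q = nF(E° − E)/RT = 2×96485×(1.10 − 0.981)/(8.314×303) = 9.116, so Q = 9100.
With Q = [Zn²⁺]/[Cu²⁺] and the known concentrations, [Cu²⁺] in the denominator gives [Cu²⁺] = 1.3 × 10^-4 M.

1.3 × 10^-4 M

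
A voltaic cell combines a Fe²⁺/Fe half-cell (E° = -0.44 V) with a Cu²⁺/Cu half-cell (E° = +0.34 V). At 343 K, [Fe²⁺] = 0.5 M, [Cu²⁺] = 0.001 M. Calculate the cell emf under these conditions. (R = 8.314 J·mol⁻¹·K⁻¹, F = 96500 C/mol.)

0.688 V

The Cu²⁺/Cu couple has the higher reduction potential and acts as the cathode, so E°_cell = +0.34 − (-0.44) = 0.78 V.
Balancing electrons gives n = 2; the reaction quotient is Q = [Fe²⁺]/[Cu²⁺] = 500.
E = E° − (RT/nF) ln Q = 0.78 − (8.314×343)/(2×96500) × (6.215) = 0.780 − 0.092 = 0.688 V.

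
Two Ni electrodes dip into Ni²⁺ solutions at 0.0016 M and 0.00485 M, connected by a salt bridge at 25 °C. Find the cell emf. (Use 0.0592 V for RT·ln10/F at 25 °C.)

0.014 V

Both half-cells are Ni²⁺/Ni, so E°_cell = 0. The concentrated side is the cathode; the cell reaction moves Ni²⁺ from high to low concentration with n = 2.
Q = [Ni²⁺]_dilute/[Ni²⁺]_conc = 0.0016/0.00485 = 0.330.
E = 0 − (0.0592/2) log Q = −(0.0592/2)(-0.482) = 0.0143 V.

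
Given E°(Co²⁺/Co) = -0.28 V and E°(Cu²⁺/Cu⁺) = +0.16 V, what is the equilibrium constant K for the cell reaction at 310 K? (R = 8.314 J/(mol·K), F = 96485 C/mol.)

2 × 10^14

E°_cell = +0.16 − (-0.28) = 0.44 V, with n = 2 electrons transferred.
At equilibrium E = 0, so the Nernst equation gives ln K = nFE°/RT = (2)(96485)(0.44)/((8.314)(310)) = 32.94.
K = e^32.94 = 2 × 10^14.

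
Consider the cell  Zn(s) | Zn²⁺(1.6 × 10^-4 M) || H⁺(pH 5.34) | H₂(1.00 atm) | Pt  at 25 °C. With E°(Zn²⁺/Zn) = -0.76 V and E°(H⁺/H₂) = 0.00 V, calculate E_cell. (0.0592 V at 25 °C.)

0.56 V

The hydrogen couple is the cathode, so E°_cell = 0.76 V; n = 2.
[H⁺] = 10^(−5.34) = 4.6 × 10^-6 M, and Q = [Zn²⁺]·P(H₂) / [H⁺]^2 = 7.66 × 10^6.
E = E° − (0.0592/2) log Q = 0.76 − (0.0592/2)(6.884) = 0.556 V.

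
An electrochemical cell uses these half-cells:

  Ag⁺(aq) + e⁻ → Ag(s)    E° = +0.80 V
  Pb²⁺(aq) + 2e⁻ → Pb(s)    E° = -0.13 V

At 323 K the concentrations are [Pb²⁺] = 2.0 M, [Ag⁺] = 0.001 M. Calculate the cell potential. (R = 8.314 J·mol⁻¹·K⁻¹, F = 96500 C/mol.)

The Ag⁺/Ag couple has the higher reduction potential and acts as the cathode, so E°_cell = +0.80 − (-0.13) = 0.93 V.
Balancing electrons gives n = 2; the reaction quotient is Q = [Pb²⁺]/[Ag⁺]^2 = 2 × 10^6.
E = E° − (RT/nF) ln Q = 0.93 − (8.314×323)/(2×96500) × (14.509) = 0.930 − 0.202 = 0.728 V.

0.728 V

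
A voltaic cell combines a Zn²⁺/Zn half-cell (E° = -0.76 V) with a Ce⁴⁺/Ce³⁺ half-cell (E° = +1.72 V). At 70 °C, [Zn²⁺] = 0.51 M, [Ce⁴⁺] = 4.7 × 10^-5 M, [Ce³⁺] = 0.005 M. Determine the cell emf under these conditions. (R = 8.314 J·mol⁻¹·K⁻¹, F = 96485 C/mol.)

2.35 V

The Ce⁴⁺/Ce³⁺ couple has the higher reduction potential and acts as the cathode, so E°_cell = +1.72 − (-0.76) = 2.48 V.
Balancing electrons gives n = 2; the reaction quotient is Q = [Zn²⁺]·[Ce³⁺]^2/[Ce⁴⁺]^2 = 5770.
E = E° − (RT/nF) ln Q = 2.48 − (8.314×343)/(2×96485) × (8.661) = 2.480 − 0.128 = 2.352 V.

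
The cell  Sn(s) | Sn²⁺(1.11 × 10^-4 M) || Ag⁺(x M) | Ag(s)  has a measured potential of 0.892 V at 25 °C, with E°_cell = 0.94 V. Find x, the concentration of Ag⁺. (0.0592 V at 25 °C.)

0.0016 M

From the Nernst equation, log Q = n(E° − E)/0.0592 = 2(0.94 − 0.892)/0.0592 = 1.622, so Q = 41.8.
With Q = [Sn²⁺]/[Ag⁺]^2 and the known concentrations, [Ag⁺]^2 in the denominator gives [Ag⁺] = 0.0016 M.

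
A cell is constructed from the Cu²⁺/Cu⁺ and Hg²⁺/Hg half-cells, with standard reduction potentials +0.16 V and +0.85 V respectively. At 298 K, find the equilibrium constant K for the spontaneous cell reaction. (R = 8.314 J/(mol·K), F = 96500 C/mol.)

E°_cell = +0.85 − (+0.16) = 0.69 V, with n = 2 electrons transferred.
At equilibrium E = 0, so the Nernst equation gives ln K = nFE°/RT = (2)(96500)(0.69)/((8.314)(298)) = 53.75.
K = e^53.75 = 2.2 × 10^23.

2.2 × 10^23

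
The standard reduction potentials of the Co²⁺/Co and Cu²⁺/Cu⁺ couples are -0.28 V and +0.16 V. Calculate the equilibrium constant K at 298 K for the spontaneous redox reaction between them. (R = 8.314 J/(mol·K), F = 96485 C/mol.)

7.6 × 10^14

E°_cell = +0.16 − (-0.28) = 0.44 V, with n = 2 electrons transferred.
At equilibrium E = 0, so the Nernst equation gives ln K = nFE°/RT = (2)(96485)(0.44)/((8.314)(298)) = 34.27.
K = e^34.27 = 7.6 × 10^14.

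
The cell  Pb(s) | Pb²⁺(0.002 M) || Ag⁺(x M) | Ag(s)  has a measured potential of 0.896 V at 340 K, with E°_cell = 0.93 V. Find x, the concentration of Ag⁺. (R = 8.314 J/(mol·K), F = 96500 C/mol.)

From the Nernst equation, ln Q = nF(E° − E)/RT = 2×96500×(0.93 − 0.896)/(8.314×340) = 2.321, so Q = 10.2.
With Q = [Pb²⁺]/[Ag⁺]^2 and the known concentrations, [Ag⁺]^2 in the denominator gives [Ag⁺] = 0.014 M.

0.014 M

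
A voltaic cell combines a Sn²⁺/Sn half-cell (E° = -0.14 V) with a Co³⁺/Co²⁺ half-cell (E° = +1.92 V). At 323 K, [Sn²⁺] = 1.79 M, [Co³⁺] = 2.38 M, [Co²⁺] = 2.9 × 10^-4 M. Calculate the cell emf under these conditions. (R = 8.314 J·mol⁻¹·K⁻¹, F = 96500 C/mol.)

2.30 V

The Co³⁺/Co²⁺ couple has the higher reduction potential and acts as the cathode, so E°_cell = +1.92 − (-0.14) = 2.06 V.
Balancing electrons gives n = 2; the reaction quotient is Q = [Sn²⁺]·[Co²⁺]^2/[Co³⁺]^2 = 2.66 × 10^-8.
E = E° − (RT/nF) ln Q = 2.06 − (8.314×323)/(2×96500) × (-17.443) = 2.060 + 0.243 = 2.303 V.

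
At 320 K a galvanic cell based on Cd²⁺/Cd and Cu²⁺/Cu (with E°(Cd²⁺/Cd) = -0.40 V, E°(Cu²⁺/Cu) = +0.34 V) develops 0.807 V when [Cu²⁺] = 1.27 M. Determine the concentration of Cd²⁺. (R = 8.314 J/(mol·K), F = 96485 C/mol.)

0.0098 M

From the Nernst equation, ln Q = nF(E° − E)/RT = 2×96485×(0.74 − 0.807)/(8.314×320) = -4.860, so Q = 0.00775.
With Q = [Cd²⁺]/[Cu²⁺] and the known concentrations, [Cd²⁺] in the numerator gives [Cd²⁺] = 0.0098 M.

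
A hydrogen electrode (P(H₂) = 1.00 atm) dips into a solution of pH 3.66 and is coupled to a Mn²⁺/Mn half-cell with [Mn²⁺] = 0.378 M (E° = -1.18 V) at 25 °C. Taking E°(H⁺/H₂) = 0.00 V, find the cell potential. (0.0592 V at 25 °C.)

The hydrogen couple is the cathode, so E°_cell = 1.18 V; n = 2.
[H⁺] = 10^(−3.66) = 2.2 × 10^-4 M, and Q = [Mn²⁺]·P(H₂) / [H⁺]^2 = 7.9 × 10^6.
E = E° − (0.0592/2) log Q = 1.18 − (0.0592/2)(6.897) = 0.976 V.

0.98 V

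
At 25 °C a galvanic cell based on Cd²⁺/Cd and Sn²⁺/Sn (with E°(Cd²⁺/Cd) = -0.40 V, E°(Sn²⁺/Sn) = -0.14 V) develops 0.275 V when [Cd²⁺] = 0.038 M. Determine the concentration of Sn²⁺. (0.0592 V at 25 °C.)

From the Nernst equation, log Q = n(E° − E)/0.0592 = 2(0.26 − 0.275)/0.0592 = -0.507, so Q = 0.311.
With Q = [Cd²⁺]/[Sn²⁺] and the known concentrations, [Sn²⁺] in the denominator gives [Sn²⁺] = 0.12 M.

0.12 M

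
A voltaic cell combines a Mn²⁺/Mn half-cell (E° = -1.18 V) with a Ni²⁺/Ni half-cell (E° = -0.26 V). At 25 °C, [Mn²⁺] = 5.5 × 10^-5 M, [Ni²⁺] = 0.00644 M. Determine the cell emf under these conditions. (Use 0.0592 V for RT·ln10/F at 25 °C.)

The Ni²⁺/Ni couple has the higher reduction potential and acts as the cathode, so E°_cell = -0.26 − (-1.18) = 0.92 V.
Balancing electrons gives n = 2; the reaction quotient is Q = [Mn²⁺]/[Ni²⁺] = 0.00854.
At 25 °C, E = E° − (0.0592/n) log Q = 0.92 − (0.0592/2)(-2.069) = 0.920 + 0.061 = 0.981 V.

0.981 V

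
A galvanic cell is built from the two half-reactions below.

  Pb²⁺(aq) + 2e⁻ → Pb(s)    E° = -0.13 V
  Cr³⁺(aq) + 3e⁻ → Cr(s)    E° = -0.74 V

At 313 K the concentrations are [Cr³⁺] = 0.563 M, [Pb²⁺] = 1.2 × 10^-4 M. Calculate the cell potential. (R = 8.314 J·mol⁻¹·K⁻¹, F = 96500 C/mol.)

0.493 V

The Pb²⁺/Pb couple has the higher reduction potential and acts as the cathode, so E°_cell = -0.13 − (-0.74) = 0.61 V.
Balancing electrons gives n = 6; the reaction quotient is Q = [Cr³⁺]^2/[Pb²⁺]^3 = 1.83 × 10^11.
E = E° − (RT/nF) ln Q = 0.61 − (8.314×313)/(6×96500) × (25.935) = 0.610 − 0.117 = 0.493 V.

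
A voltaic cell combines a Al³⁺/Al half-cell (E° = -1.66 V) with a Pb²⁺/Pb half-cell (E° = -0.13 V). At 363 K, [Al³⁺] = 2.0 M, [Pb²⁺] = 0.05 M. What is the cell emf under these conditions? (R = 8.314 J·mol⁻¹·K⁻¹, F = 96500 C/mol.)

The Pb²⁺/Pb couple has the higher reduction potential and acts as the cathode, so E°_cell = -0.13 − (-1.66) = 1.53 V.
Balancing electrons gives n = 6; the reaction quotient is Q = [Al³⁺]^2/[Pb²⁺]^3 = 3.2 × 10^4.
E = E° − (RT/nF) ln Q = 1.53 − (8.314×363)/(6×96500) × (10.373) = 1.530 − 0.054 = 1.476 V.

1.48 V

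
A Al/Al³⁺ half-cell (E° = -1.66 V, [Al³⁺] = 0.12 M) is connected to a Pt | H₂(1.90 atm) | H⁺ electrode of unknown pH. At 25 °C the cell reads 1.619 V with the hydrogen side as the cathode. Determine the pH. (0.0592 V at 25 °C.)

pH = 0.86

E°_cell = 1.66 V and n = 6.
log Q = n(E° − E)/0.0592 = 6×(1.66 − 1.619)/0.0592 = 4.155.
With Q = [Al³⁺]^2·P(H₂)^3 / [H⁺]^6, solving for [H⁺] gives log[H⁺] = -0.860, so pH = 0.86.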